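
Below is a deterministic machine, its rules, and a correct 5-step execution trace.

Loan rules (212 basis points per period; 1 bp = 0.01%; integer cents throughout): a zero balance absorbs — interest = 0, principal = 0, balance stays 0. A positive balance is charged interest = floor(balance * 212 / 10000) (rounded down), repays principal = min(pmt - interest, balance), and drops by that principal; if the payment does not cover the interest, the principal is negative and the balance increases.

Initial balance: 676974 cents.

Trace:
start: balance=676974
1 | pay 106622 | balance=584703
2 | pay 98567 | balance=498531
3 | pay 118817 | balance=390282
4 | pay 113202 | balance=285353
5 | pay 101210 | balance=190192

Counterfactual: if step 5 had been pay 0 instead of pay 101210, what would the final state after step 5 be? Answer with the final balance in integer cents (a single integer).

(re-executing from step 5 with the substitution; state before step 5: balance=285353)
5 | pay 0 | balance=291402

291402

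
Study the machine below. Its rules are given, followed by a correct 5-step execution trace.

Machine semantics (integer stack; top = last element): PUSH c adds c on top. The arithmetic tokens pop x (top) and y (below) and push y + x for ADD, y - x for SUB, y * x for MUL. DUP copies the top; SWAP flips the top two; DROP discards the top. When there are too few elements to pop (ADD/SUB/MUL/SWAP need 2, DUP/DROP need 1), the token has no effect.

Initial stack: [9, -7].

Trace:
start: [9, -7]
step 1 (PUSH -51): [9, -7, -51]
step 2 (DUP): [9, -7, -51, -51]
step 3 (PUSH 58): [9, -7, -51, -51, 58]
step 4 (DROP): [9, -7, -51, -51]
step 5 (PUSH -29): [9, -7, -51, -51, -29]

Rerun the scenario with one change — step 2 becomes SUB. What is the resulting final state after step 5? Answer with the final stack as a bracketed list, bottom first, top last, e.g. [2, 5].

(re-executing from step 2 with the substitution; state before step 2: [9, -7, -51])
step 2 (SUB): [9, 44]
step 3 (PUSH 58): [9, 44, 58]
step 4 (DROP): [9, 44]
step 5 (PUSH -29): [9, 44, -29]

[9, 44, -29]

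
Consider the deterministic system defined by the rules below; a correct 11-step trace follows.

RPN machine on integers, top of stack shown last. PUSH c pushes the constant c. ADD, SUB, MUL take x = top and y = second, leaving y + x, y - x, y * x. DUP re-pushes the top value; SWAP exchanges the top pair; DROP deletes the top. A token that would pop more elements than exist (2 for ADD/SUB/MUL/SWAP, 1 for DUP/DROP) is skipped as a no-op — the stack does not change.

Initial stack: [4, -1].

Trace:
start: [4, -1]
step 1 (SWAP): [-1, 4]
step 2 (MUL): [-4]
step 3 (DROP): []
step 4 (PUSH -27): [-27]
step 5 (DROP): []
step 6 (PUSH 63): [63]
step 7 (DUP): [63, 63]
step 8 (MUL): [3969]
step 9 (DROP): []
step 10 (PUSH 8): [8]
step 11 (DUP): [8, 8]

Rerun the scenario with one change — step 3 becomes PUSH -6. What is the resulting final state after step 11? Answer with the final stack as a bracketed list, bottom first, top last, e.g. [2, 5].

(re-executing from step 3 with the substitution; state before step 3: [-4])
step 3 (PUSH -6): [-4, -6]
step 4 (PUSH -27): [-4, -6, -27]
step 5 (DROP): [-4, -6]
step 6 (PUSH 63): [-4, -6, 63]
step 7 (DUP): [-4, -6, 63, 63]
step 8 (MUL): [-4, -6, 3969]
step 9 (DROP): [-4, -6]
step 10 (PUSH 8): [-4, -6, 8]
step 11 (DUP): [-4, -6, 8, 8]

[-4, -6, 8, 8]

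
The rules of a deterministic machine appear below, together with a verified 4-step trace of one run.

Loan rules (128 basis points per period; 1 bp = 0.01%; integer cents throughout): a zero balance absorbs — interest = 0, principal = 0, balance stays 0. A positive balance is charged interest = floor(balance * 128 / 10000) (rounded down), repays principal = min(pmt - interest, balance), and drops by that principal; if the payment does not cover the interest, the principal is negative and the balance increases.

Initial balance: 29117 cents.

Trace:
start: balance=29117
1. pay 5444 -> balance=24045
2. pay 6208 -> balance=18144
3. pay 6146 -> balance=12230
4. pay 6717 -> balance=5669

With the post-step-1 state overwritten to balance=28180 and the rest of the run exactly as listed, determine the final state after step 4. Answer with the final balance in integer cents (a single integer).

state after step 1 := balance=28180
2. pay 6208 -> balance=22332
3. pay 6146 -> balance=16471
4. pay 6717 -> balance=9964

9964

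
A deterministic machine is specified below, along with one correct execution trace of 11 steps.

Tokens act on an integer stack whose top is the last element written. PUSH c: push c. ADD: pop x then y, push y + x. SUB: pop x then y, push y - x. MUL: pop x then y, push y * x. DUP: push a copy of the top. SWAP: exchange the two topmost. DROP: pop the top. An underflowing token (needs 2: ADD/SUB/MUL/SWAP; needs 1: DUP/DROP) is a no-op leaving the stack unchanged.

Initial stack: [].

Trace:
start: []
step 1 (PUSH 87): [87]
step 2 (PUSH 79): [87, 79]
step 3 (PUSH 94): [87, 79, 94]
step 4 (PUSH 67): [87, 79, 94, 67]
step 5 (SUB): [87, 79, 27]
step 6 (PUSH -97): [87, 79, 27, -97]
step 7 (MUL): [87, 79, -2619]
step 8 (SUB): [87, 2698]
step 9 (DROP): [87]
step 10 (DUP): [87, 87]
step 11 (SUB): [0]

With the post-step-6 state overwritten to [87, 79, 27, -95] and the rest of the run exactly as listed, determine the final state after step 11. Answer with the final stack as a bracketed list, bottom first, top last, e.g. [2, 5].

[0]

state after step 6 := [87, 79, 27, -95]
step 7 (MUL): [87, 79, -2565]
step 8 (SUB): [87, 2644]
step 9 (DROP): [87]
step 10 (DUP): [87, 87]
step 11 (SUB): [0]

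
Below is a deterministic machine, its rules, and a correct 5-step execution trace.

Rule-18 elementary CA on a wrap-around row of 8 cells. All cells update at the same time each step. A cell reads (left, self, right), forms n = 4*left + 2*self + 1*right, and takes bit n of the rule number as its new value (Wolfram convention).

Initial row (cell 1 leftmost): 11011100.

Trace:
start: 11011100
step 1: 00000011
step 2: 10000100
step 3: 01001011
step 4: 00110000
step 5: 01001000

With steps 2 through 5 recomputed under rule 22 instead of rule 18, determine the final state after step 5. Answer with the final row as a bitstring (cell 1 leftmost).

(re-executing steps 2..5 under rule 22; state before step 2: 00000011)
step 2: 10000100
step 3: 11001111
step 4: 00110000
step 5: 01001000

01001000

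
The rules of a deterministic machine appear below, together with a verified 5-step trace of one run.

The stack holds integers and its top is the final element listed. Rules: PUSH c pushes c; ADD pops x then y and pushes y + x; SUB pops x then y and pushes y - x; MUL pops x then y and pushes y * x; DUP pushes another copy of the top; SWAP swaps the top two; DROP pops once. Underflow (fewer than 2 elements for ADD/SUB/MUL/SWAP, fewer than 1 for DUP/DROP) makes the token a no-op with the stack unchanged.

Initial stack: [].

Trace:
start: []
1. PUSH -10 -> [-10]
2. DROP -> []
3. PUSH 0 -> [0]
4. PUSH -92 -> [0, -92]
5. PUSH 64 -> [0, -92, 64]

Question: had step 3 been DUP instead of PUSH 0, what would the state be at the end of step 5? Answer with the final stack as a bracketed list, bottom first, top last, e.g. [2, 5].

(re-executing from step 3 with the substitution; state before step 3: [])
3. DUP -> []
4. PUSH -92 -> [-92]
5. PUSH 64 -> [-92, 64]

[-92, 64]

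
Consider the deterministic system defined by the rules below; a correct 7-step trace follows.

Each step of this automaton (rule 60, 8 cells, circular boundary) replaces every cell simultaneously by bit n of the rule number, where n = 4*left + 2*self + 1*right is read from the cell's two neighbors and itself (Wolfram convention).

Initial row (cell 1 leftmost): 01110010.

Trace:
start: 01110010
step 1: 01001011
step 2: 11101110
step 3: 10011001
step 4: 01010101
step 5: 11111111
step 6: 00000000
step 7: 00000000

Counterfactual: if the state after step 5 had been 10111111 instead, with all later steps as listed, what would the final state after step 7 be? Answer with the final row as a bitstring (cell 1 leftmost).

state after step 5 := 10111111
step 6: 01100000
step 7: 01010000

01010000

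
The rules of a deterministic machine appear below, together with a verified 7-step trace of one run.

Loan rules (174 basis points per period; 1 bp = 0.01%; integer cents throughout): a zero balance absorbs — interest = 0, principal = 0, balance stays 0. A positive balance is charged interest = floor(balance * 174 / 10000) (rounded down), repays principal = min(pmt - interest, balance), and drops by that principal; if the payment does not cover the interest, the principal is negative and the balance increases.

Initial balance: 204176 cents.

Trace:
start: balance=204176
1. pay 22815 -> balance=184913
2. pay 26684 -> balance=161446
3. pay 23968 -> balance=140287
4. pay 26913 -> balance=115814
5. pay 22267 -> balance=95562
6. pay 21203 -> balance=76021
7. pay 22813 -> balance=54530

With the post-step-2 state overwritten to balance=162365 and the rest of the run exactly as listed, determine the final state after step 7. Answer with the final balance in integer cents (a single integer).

state after step 2 := balance=162365
3. pay 23968 -> balance=141222
4. pay 26913 -> balance=116766
5. pay 22267 -> balance=96530
6. pay 21203 -> balance=77006
7. pay 22813 -> balance=55532

55532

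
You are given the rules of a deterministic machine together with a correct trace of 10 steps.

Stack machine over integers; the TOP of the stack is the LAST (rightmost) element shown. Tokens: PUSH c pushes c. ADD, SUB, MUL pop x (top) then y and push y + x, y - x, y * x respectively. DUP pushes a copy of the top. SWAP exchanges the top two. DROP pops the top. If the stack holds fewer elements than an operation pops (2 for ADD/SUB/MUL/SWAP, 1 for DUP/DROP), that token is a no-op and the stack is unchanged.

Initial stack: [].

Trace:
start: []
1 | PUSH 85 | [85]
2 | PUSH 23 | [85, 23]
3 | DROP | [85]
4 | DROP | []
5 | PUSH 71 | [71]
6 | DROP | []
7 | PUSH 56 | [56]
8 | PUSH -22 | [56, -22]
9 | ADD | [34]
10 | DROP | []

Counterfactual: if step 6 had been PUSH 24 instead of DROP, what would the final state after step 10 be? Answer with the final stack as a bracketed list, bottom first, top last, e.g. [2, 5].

[71, 24]

(re-executing from step 6 with the substitution; state before step 6: [71])
6 | PUSH 24 | [71, 24]
7 | PUSH 56 | [71, 24, 56]
8 | PUSH -22 | [71, 24, 56, -22]
9 | ADD | [71, 24, 34]
10 | DROP | [71, 24]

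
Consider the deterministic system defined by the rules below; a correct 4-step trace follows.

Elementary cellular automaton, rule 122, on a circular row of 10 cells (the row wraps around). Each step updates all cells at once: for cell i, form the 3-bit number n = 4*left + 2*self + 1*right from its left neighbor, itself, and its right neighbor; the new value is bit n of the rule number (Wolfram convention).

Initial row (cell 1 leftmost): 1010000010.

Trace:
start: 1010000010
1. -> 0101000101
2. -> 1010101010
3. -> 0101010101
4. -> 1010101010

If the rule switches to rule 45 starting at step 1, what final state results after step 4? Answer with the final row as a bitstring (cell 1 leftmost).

(re-executing steps 1..4 under rule 45; state before step 1: 1010000010)
1. -> 1110111011
2. -> 0001100110
3. -> 1101000100
4. -> 1011010100

1011010100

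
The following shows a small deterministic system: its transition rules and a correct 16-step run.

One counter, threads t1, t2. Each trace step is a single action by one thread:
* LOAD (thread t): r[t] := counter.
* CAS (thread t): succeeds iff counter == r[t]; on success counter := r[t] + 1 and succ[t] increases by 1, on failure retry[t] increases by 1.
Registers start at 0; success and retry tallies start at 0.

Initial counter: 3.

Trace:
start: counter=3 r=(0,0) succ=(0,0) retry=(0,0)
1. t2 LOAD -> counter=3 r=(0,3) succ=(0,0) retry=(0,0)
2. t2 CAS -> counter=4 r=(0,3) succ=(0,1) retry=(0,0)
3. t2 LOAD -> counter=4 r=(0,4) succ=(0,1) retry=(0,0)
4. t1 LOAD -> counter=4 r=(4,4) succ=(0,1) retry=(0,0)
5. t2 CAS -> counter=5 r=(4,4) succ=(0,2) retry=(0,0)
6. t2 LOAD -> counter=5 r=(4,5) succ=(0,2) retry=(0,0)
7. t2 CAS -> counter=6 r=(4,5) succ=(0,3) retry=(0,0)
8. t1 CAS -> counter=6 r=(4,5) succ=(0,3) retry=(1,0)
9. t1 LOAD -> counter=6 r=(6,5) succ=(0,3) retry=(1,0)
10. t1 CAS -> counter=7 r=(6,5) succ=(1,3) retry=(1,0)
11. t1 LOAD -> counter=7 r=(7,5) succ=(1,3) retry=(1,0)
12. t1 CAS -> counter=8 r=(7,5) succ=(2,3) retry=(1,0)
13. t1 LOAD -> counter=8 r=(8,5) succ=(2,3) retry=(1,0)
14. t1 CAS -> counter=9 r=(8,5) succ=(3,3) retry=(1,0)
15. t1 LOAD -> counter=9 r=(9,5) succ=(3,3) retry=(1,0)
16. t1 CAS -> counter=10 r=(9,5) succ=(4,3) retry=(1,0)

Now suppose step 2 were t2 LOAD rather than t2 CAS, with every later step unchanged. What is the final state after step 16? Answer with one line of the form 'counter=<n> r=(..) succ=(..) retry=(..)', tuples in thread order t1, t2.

(re-executing from step 2 with the substitution; state before step 2: counter=3 r=(0,3) succ=(0,0) retry=(0,0))
2. t2 LOAD -> counter=3 r=(0,3) succ=(0,0) retry=(0,0)
3. t2 LOAD -> counter=3 r=(0,3) succ=(0,0) retry=(0,0)
4. t1 LOAD -> counter=3 r=(3,3) succ=(0,0) retry=(0,0)
5. t2 CAS -> counter=4 r=(3,3) succ=(0,1) retry=(0,0)
6. t2 LOAD -> counter=4 r=(3,4) succ=(0,1) retry=(0,0)
7. t2 CAS -> counter=5 r=(3,4) succ=(0,2) retry=(0,0)
8. t1 CAS -> counter=5 r=(3,4) succ=(0,2) retry=(1,0)
9. t1 LOAD -> counter=5 r=(5,4) succ=(0,2) retry=(1,0)
10. t1 CAS -> counter=6 r=(5,4) succ=(1,2) retry=(1,0)
11. t1 LOAD -> counter=6 r=(6,4) succ=(1,2) retry=(1,0)
12. t1 CAS -> counter=7 r=(6,4) succ=(2,2) retry=(1,0)
13. t1 LOAD -> counter=7 r=(7,4) succ=(2,2) retry=(1,0)
14. t1 CAS -> counter=8 r=(7,4) succ=(3,2) retry=(1,0)
15. t1 LOAD -> counter=8 r=(8,4) succ=(3,2) retry=(1,0)
16. t1 CAS -> counter=9 r=(8,4) succ=(4,2) retry=(1,0)

counter=9 r=(8,4) succ=(4,2) retry=(1,0)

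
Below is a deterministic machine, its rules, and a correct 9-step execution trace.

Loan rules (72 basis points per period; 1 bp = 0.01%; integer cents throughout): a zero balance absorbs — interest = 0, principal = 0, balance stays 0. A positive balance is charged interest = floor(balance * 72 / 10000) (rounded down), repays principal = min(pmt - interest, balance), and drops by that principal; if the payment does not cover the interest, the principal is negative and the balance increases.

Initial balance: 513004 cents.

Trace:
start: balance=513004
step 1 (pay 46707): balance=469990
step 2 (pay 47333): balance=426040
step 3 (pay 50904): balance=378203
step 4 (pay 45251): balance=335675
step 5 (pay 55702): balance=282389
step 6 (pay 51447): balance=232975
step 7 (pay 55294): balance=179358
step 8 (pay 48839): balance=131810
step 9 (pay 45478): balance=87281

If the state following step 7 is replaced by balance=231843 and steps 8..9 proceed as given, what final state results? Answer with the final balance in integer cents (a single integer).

140524

state after step 7 := balance=231843
step 8 (pay 48839): balance=184673
step 9 (pay 45478): balance=140524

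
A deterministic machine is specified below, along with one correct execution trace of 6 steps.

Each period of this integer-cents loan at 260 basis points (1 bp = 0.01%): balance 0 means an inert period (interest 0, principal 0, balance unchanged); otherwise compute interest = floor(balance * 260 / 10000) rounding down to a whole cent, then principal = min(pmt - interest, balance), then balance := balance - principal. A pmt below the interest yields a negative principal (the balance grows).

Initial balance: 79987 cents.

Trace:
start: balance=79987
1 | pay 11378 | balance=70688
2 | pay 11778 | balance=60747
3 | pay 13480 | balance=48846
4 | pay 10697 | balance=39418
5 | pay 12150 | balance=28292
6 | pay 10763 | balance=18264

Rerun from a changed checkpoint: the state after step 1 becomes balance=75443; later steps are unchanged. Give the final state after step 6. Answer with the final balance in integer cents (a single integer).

state after step 1 := balance=75443
2 | pay 11778 | balance=65626
3 | pay 13480 | balance=53852
4 | pay 10697 | balance=44555
5 | pay 12150 | balance=33563
6 | pay 10763 | balance=23672

23672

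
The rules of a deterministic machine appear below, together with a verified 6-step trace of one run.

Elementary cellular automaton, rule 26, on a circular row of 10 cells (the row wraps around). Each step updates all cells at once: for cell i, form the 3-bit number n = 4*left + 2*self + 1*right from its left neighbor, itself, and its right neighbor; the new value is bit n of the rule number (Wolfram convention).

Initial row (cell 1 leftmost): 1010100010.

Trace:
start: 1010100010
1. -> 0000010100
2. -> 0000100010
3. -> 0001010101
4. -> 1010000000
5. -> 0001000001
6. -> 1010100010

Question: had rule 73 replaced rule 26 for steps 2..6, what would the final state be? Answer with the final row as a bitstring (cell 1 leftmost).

0100011100

(re-executing steps 2..6 under rule 73; state before step 2: 0000010100)
2. -> 1111000001
3. -> 0001011101
4. -> 0100010100
5. -> 0001000001
6. -> 0100011100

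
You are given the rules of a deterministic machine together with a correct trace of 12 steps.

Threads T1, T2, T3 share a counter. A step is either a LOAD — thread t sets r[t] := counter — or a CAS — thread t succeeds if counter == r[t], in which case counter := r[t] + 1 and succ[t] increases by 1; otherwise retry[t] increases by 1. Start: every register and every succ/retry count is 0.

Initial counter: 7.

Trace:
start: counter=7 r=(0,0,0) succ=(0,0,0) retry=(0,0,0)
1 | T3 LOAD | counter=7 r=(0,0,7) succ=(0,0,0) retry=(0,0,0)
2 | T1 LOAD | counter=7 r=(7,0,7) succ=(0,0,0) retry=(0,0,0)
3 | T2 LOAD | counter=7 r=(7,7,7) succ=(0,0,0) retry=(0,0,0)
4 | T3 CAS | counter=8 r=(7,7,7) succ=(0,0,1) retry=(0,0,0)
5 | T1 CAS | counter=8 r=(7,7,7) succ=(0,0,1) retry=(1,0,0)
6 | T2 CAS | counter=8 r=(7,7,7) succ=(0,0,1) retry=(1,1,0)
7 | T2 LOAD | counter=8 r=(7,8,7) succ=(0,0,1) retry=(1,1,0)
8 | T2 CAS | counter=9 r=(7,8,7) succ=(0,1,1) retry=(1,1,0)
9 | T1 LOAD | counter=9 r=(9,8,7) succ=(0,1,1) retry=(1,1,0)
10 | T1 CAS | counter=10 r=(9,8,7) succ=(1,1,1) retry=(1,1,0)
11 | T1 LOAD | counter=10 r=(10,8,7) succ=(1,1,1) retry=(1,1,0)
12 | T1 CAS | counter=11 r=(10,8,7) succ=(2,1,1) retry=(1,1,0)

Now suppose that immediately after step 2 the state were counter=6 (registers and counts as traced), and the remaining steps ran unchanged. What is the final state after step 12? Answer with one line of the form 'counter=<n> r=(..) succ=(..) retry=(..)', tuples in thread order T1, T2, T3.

counter=10 r=(9,7,7) succ=(2,2,0) retry=(1,0,1)

state after step 2 := counter=6 r=(7,0,7) succ=(0,0,0) retry=(0,0,0)
3 | T2 LOAD | counter=6 r=(7,6,7) succ=(0,0,0) retry=(0,0,0)
4 | T3 CAS | counter=6 r=(7,6,7) succ=(0,0,0) retry=(0,0,1)
5 | T1 CAS | counter=6 r=(7,6,7) succ=(0,0,0) retry=(1,0,1)
6 | T2 CAS | counter=7 r=(7,6,7) succ=(0,1,0) retry=(1,0,1)
7 | T2 LOAD | counter=7 r=(7,7,7) succ=(0,1,0) retry=(1,0,1)
8 | T2 CAS | counter=8 r=(7,7,7) succ=(0,2,0) retry=(1,0,1)
9 | T1 LOAD | counter=8 r=(8,7,7) succ=(0,2,0) retry=(1,0,1)
10 | T1 CAS | counter=9 r=(8,7,7) succ=(1,2,0) retry=(1,0,1)
11 | T1 LOAD | counter=9 r=(9,7,7) succ=(1,2,0) retry=(1,0,1)
12 | T1 CAS | counter=10 r=(9,7,7) succ=(2,2,0) retry=(1,0,1)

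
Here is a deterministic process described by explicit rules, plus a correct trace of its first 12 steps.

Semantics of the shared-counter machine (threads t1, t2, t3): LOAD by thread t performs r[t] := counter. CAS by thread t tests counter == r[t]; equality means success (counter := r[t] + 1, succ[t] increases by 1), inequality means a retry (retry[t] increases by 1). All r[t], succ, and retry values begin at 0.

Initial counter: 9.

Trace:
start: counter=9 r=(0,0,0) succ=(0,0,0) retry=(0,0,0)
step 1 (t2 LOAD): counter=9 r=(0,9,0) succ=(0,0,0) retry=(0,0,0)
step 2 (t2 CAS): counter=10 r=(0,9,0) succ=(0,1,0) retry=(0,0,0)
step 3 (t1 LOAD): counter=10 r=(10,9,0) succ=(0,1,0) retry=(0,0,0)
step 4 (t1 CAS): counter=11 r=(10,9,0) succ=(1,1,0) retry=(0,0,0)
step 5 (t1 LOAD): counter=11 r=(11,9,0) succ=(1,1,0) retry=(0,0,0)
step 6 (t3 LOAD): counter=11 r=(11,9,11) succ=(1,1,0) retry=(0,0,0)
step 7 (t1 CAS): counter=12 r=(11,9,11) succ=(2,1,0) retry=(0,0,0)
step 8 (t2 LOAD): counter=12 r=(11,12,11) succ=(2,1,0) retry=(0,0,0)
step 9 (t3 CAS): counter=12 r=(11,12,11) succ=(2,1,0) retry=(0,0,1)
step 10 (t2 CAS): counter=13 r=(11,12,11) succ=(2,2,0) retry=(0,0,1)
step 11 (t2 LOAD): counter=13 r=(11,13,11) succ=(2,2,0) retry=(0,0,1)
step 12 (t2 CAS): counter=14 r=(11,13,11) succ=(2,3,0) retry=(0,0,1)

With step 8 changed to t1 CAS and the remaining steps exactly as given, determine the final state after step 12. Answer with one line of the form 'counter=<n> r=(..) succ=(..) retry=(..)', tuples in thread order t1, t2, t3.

counter=13 r=(11,12,11) succ=(2,2,0) retry=(1,1,1)

(re-executing from step 8 with the substitution; state before step 8: counter=12 r=(11,9,11) succ=(2,1,0) retry=(0,0,0))
step 8 (t1 CAS): counter=12 r=(11,9,11) succ=(2,1,0) retry=(1,0,0)
step 9 (t3 CAS): counter=12 r=(11,9,11) succ=(2,1,0) retry=(1,0,1)
step 10 (t2 CAS): counter=12 r=(11,9,11) succ=(2,1,0) retry=(1,1,1)
step 11 (t2 LOAD): counter=12 r=(11,12,11) succ=(2,1,0) retry=(1,1,1)
step 12 (t2 CAS): counter=13 r=(11,12,11) succ=(2,2,0) retry=(1,1,1)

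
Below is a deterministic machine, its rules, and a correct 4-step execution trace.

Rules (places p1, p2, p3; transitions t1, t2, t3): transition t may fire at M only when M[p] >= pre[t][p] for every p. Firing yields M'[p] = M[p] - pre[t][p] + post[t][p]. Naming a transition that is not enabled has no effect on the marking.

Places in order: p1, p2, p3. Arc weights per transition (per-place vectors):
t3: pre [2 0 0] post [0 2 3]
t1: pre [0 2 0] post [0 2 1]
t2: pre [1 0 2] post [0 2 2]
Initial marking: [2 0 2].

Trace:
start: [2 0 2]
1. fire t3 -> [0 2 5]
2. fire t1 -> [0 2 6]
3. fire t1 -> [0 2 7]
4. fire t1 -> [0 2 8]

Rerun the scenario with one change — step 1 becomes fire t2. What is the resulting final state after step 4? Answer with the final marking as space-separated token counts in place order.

(re-executing from step 1 with the substitution; state before step 1: [2 0 2])
1. fire t2 -> [1 2 2]
2. fire t1 -> [1 2 3]
3. fire t1 -> [1 2 4]
4. fire t1 -> [1 2 5]

1 2 5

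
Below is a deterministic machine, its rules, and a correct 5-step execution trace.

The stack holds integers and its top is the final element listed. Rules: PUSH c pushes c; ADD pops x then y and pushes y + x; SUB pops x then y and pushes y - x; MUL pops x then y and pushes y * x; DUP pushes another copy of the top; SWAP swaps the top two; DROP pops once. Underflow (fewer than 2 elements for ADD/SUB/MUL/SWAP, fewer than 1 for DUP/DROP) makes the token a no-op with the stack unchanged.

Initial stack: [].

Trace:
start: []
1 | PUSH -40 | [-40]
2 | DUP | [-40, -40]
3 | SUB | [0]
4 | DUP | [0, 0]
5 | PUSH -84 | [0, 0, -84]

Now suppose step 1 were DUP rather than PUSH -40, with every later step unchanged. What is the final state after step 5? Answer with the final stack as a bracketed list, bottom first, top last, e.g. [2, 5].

[-84]

(re-executing from step 1 with the substitution; state before step 1: [])
1 | DUP | []
2 | DUP | []
3 | SUB | []
4 | DUP | []
5 | PUSH -84 | [-84]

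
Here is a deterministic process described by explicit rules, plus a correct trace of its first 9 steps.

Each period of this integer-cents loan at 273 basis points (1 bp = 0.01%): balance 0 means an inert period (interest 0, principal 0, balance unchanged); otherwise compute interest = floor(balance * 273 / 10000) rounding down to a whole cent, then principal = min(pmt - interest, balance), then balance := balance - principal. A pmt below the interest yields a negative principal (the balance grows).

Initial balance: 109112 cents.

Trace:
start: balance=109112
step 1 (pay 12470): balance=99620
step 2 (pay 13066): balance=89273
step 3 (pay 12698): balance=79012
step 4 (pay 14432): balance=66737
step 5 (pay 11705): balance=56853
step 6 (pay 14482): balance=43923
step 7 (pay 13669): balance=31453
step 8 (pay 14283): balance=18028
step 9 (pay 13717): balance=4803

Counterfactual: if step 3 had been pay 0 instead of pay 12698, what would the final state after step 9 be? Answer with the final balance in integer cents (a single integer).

(re-executing from step 3 with the substitution; state before step 3: balance=89273)
step 3 (pay 0): balance=91710
step 4 (pay 14432): balance=79781
step 5 (pay 11705): balance=70254
step 6 (pay 14482): balance=57689
step 7 (pay 13669): balance=45594
step 8 (pay 14283): balance=32555
step 9 (pay 13717): balance=19726

19726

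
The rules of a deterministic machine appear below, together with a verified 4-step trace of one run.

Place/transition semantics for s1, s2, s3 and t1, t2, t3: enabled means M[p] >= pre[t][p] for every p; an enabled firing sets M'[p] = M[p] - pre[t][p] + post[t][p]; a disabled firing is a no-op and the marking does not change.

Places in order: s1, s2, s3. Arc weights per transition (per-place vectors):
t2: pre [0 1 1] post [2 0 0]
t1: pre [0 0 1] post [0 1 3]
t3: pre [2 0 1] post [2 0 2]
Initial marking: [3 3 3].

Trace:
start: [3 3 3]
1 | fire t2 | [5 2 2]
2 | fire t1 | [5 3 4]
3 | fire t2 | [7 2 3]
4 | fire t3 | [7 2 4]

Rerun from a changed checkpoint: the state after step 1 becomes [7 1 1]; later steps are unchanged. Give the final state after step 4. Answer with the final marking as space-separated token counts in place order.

state after step 1 := [7 1 1]
2 | fire t1 | [7 2 3]
3 | fire t2 | [9 1 2]
4 | fire t3 | [9 1 3]

9 1 3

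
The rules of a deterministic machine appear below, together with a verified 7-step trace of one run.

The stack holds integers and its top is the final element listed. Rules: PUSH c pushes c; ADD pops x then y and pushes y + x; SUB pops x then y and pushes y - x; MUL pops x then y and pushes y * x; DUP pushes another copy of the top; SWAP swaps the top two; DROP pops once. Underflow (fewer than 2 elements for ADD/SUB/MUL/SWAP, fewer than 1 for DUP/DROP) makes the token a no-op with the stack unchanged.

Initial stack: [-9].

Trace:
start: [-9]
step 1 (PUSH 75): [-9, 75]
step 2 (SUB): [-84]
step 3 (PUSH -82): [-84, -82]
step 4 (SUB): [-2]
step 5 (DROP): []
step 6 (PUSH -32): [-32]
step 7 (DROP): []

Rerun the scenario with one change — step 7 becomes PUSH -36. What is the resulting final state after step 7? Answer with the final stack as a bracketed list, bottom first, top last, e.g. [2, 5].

(re-executing from step 7 with the substitution; state before step 7: [-32])
step 7 (PUSH -36): [-32, -36]

[-32, -36]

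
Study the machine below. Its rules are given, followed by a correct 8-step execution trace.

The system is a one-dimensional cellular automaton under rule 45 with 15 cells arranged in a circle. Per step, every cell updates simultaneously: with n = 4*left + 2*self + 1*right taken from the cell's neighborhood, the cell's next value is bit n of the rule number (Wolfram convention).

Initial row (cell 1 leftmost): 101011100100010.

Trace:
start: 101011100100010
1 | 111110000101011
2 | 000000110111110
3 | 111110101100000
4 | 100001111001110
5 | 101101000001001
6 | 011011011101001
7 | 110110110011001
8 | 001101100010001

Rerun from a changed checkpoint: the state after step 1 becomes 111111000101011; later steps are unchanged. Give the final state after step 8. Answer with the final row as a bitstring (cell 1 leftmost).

state after step 1 := 111111000101011
2 | 000000010111110
3 | 111111011100000
4 | 100000110001110
5 | 101110100101001
6 | 011001100111001
7 | 110001000100001
8 | 000101010101101

000101010101101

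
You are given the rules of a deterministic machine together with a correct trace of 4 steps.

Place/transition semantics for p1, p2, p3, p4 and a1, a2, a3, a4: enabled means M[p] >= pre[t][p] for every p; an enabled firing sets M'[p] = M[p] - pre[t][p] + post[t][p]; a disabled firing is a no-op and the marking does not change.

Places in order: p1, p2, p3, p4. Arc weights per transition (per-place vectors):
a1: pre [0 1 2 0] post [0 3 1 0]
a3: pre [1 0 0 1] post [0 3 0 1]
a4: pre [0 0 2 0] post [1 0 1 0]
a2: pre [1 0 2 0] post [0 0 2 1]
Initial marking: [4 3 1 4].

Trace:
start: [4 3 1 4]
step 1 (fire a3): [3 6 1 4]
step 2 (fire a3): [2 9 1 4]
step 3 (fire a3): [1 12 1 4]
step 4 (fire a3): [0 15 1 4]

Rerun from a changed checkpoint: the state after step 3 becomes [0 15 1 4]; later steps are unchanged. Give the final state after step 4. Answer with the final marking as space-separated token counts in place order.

state after step 3 := [0 15 1 4]
step 4 (fire a3): [0 15 1 4]

0 15 1 4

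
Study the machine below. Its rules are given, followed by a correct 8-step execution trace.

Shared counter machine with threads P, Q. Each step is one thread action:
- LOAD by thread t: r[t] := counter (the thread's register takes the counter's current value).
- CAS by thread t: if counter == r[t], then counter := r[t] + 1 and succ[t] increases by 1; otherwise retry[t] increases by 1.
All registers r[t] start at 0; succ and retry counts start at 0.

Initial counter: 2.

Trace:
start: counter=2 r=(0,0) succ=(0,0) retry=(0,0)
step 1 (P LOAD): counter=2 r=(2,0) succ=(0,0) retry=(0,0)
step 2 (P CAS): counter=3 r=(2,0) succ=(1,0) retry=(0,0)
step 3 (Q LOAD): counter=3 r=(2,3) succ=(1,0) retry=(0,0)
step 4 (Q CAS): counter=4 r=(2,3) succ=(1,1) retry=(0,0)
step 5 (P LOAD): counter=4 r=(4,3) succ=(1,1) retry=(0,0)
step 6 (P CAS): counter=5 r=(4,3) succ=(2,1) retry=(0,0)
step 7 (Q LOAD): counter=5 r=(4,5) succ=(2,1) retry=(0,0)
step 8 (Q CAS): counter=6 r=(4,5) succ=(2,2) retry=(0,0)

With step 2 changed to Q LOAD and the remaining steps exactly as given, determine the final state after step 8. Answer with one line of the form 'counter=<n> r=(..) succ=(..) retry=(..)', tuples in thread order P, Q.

(re-executing from step 2 with the substitution; state before step 2: counter=2 r=(2,0) succ=(0,0) retry=(0,0))
step 2 (Q LOAD): counter=2 r=(2,2) succ=(0,0) retry=(0,0)
step 3 (Q LOAD): counter=2 r=(2,2) succ=(0,0) retry=(0,0)
step 4 (Q CAS): counter=3 r=(2,2) succ=(0,1) retry=(0,0)
step 5 (P LOAD): counter=3 r=(3,2) succ=(0,1) retry=(0,0)
step 6 (P CAS): counter=4 r=(3,2) succ=(1,1) retry=(0,0)
step 7 (Q LOAD): counter=4 r=(3,4) succ=(1,1) retry=(0,0)
step 8 (Q CAS): counter=5 r=(3,4) succ=(1,2) retry=(0,0)

counter=5 r=(3,4) succ=(1,2) retry=(0,0)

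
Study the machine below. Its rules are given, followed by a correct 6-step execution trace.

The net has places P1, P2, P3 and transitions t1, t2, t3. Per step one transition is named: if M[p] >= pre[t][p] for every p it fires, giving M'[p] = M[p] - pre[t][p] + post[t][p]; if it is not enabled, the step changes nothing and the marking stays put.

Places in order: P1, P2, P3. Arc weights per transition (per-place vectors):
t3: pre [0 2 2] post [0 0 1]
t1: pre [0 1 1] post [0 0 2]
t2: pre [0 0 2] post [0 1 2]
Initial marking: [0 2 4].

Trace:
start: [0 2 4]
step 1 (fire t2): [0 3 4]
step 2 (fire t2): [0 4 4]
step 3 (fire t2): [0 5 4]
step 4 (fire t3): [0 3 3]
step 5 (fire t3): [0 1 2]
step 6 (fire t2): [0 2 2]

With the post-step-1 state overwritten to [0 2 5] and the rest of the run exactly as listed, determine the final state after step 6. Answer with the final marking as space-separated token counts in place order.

state after step 1 := [0 2 5]
step 2 (fire t2): [0 3 5]
step 3 (fire t2): [0 4 5]
step 4 (fire t3): [0 2 4]
step 5 (fire t3): [0 0 3]
step 6 (fire t2): [0 1 3]

0 1 3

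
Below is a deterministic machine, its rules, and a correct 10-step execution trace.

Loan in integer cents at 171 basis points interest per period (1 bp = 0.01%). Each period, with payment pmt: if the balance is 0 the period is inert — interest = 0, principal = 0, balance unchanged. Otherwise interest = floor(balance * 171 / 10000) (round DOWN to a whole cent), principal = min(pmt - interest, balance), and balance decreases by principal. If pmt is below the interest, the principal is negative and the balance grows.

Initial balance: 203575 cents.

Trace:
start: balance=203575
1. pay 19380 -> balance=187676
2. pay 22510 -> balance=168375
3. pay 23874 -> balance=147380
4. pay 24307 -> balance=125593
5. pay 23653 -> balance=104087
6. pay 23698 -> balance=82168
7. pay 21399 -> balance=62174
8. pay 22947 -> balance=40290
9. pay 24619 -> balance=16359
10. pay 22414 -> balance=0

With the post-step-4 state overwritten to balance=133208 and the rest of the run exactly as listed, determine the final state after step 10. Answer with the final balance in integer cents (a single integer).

2655

state after step 4 := balance=133208
5. pay 23653 -> balance=111832
6. pay 23698 -> balance=90046
7. pay 21399 -> balance=70186
8. pay 22947 -> balance=48439
9. pay 24619 -> balance=24648
10. pay 22414 -> balance=2655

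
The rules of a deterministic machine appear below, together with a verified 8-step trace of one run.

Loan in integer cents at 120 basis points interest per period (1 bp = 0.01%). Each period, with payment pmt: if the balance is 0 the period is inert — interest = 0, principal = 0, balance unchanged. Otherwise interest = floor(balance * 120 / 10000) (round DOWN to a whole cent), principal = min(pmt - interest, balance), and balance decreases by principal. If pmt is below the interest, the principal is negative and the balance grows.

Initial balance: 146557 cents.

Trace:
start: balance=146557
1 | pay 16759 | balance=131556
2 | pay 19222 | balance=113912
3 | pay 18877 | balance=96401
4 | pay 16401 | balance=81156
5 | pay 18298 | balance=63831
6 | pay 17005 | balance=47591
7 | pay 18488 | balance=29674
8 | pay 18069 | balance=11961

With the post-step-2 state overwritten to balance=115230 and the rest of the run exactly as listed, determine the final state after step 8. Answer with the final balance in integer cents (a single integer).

state after step 2 := balance=115230
3 | pay 18877 | balance=97735
4 | pay 16401 | balance=82506
5 | pay 18298 | balance=65198
6 | pay 17005 | balance=48975
7 | pay 18488 | balance=31074
8 | pay 18069 | balance=13377

13377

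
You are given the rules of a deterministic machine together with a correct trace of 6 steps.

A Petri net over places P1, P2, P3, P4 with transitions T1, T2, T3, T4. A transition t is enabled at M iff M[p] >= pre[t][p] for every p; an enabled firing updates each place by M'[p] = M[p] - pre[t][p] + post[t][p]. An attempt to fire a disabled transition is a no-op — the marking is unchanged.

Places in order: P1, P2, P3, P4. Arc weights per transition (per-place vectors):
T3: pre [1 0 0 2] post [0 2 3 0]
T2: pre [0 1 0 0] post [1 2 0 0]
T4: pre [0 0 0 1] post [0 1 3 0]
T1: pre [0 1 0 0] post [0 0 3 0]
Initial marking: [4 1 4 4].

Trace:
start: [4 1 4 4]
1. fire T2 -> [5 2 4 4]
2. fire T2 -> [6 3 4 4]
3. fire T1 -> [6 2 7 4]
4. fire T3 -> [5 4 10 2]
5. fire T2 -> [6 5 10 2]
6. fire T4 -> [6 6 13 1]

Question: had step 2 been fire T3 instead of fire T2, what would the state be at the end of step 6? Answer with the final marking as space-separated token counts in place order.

4 6 13 0

(re-executing from step 2 with the substitution; state before step 2: [5 2 4 4])
2. fire T3 -> [4 4 7 2]
3. fire T1 -> [4 3 10 2]
4. fire T3 -> [3 5 13 0]
5. fire T2 -> [4 6 13 0]
6. fire T4 -> [4 6 13 0]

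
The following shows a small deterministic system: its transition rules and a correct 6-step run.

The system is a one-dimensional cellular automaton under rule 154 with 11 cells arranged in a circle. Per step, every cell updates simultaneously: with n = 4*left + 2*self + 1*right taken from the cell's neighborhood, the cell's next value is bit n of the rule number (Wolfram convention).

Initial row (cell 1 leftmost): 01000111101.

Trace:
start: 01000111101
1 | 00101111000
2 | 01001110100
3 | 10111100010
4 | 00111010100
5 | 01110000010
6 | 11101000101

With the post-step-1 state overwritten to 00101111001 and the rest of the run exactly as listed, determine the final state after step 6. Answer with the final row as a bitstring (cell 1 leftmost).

11101101100

state after step 1 := 00101111001
2 | 11001110110
3 | 10111100100
4 | 00111011011
5 | 11110010010
6 | 11101101100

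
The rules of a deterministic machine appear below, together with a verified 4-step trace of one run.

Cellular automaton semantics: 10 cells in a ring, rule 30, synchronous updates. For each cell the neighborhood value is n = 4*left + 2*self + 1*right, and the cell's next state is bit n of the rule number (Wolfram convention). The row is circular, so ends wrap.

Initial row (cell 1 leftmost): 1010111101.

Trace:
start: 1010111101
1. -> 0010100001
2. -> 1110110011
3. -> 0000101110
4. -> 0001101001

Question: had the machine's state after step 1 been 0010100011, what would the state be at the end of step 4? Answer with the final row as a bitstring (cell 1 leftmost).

state after step 1 := 0010100011
2. -> 1110110110
3. -> 1000100100
4. -> 1101111111

1101111111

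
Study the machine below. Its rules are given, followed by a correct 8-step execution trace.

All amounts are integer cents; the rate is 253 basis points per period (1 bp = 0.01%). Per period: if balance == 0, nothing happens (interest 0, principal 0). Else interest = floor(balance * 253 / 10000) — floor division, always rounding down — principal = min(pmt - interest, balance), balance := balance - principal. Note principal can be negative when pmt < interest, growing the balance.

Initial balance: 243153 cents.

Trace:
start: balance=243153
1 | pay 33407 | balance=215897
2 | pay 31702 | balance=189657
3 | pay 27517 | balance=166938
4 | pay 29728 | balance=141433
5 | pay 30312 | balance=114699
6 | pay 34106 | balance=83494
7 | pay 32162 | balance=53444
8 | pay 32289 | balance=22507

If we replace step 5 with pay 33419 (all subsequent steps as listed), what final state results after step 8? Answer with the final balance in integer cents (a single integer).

(re-executing from step 5 with the substitution; state before step 5: balance=141433)
5 | pay 33419 | balance=111592
6 | pay 34106 | balance=80309
7 | pay 32162 | balance=50178
8 | pay 32289 | balance=19158

19158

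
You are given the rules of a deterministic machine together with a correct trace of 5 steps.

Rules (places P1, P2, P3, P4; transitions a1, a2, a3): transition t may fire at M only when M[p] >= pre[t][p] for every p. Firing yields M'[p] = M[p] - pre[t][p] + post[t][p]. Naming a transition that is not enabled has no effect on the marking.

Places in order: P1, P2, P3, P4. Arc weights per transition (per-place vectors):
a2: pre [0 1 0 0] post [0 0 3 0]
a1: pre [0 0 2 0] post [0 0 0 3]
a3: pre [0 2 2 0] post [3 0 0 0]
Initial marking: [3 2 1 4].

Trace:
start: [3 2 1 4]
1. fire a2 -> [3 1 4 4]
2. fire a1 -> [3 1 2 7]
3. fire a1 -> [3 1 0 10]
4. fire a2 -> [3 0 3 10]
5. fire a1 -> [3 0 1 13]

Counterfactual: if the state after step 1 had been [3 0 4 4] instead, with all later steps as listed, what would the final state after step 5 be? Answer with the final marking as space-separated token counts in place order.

3 0 0 10

state after step 1 := [3 0 4 4]
2. fire a1 -> [3 0 2 7]
3. fire a1 -> [3 0 0 10]
4. fire a2 -> [3 0 0 10]
5. fire a1 -> [3 0 0 10]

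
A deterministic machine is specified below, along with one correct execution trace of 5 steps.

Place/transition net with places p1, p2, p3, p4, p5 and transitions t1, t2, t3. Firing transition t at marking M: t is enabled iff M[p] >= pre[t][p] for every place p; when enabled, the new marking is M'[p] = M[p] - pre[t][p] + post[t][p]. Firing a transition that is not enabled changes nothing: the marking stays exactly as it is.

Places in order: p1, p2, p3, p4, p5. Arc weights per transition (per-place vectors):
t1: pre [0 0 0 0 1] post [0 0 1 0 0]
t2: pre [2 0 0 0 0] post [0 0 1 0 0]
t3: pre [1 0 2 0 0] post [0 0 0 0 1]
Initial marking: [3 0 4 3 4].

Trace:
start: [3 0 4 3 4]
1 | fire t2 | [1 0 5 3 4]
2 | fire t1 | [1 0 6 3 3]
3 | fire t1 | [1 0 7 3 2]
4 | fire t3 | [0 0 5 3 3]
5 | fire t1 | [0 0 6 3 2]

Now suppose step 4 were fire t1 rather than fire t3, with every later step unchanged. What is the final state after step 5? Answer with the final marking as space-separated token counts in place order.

1 0 9 3 0

(re-executing from step 4 with the substitution; state before step 4: [1 0 7 3 2])
4 | fire t1 | [1 0 8 3 1]
5 | fire t1 | [1 0 9 3 0]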